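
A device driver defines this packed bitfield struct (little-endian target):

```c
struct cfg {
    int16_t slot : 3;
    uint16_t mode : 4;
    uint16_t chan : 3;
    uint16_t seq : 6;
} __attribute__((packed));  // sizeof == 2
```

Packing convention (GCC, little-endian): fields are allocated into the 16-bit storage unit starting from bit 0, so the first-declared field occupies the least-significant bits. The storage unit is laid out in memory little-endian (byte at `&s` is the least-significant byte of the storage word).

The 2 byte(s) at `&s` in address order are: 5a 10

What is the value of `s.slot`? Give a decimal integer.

2

[0]=0x5a [1]=0x10 (little-endian) → word 0x105a
slot:3 @ bit 0 → (0x105a>>0)&0x7 = 0x2  ←
mode:4 @ bit 3 → (0x105a>>3)&0xf = 0xb
chan:3 @ bit 7 → (0x105a>>7)&0x7 = 0x0
seq:6 @ bit 10 → (0x105a>>10)&0x3f = 0x4
slot signed 3b, MSB=0: value = 2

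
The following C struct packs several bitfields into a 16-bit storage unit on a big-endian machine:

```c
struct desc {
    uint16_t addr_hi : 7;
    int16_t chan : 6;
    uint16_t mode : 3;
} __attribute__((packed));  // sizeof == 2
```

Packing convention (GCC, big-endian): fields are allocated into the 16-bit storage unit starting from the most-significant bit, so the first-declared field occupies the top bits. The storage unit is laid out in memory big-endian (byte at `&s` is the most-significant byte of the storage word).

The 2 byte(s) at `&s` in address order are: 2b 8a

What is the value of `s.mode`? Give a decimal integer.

[0]=0x2b [1]=0x8a (big-endian) → word 0x2b8a
addr_hi [9+:7] = (word>>9) & 0x7f = 21
chan [3+:6] = (word>>3) & 0x3f = 49
mode [0+:3] = (word>>0) & 0x7 = 2  ←

2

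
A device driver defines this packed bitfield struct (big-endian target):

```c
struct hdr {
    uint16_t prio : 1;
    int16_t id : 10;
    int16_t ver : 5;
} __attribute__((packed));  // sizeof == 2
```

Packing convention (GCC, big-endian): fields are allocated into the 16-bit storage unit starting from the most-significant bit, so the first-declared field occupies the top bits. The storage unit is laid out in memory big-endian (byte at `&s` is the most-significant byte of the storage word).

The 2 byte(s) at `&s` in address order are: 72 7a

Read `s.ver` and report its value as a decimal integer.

-6

[0]=0x72 [1]=0x7a (big-endian) → word 0x727a
prio [15+:1] = (word>>15) & 0x1 = 0
id [5+:10] = (word>>5) & 0x3ff = 915
ver [0+:5] = (word>>0) & 0x1f = 26  ←
ver signed 5b, MSB=1: 26 - 32 = -6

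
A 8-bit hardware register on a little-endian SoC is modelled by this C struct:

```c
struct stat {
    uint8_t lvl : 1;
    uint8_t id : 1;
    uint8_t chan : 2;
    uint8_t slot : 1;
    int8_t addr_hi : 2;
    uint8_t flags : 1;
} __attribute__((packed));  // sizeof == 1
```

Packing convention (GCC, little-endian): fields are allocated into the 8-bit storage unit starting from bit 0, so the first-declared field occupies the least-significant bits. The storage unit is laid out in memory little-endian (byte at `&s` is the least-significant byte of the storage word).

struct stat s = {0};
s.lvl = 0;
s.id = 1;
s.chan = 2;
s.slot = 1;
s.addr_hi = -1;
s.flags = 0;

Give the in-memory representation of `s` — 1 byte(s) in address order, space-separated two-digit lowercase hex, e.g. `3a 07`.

[0+:1] lvl=0 & 0x1 = 0x0; word=0x00
[1+:1] id=1 & 0x1 = 0x1; word=0x02
[2+:2] chan=2 & 0x3 = 0x2; word=0x0a
[4+:1] slot=1 & 0x1 = 0x1; word=0x1a
[5+:2] addr_hi=-1 & 0x3 = 0x3; word=0x7a
[7+:1] flags=0 & 0x1 = 0x0; word=0x7a
word = 0x7a → little-endian bytes:
  [0]=0x7a

7a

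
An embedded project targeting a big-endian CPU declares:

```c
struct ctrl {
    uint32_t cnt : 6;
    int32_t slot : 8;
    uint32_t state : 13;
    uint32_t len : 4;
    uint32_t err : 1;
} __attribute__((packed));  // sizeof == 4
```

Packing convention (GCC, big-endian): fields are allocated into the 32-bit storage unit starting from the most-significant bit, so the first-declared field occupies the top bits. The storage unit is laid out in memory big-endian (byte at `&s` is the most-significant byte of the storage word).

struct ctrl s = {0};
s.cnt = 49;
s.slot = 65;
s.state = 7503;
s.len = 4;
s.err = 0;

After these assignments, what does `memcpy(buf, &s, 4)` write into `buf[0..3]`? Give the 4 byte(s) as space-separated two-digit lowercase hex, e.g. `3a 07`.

c5 07 a9 e8

cnt (6b) val=49 bits=0x31 at bit 26: 0xc4000000
slot (8b) val=65 bits=0x41 at bit 18: 0xc5040000
state (13b) val=7503 bits=0x1d4f at bit 5: 0xc507a9e0
len (4b) val=4 bits=0x4 at bit 1: 0xc507a9e8
err (1b) val=0 bits=0x0 at bit 0: 0xc507a9e8
word = 0xc507a9e8 → big-endian bytes:
  [0]=0xc5  [1]=0x07  [2]=0xa9  [3]=0xe8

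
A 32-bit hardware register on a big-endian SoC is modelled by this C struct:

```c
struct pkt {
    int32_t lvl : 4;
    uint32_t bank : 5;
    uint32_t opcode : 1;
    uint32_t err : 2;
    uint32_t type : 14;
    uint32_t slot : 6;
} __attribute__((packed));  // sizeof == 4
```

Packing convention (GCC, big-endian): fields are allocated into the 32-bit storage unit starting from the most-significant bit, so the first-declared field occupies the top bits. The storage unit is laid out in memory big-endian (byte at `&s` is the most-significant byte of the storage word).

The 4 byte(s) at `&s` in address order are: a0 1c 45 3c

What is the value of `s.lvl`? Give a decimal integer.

[0]=0xa0 [1]=0x1c [2]=0x45 [3]=0x3c (big-endian) → word 0xa01c453c
lvl:4 @ bit 28 → (0xa01c453c>>28)&0xf = 0xa  ←
bank:5 @ bit 23 → (0xa01c453c>>23)&0x1f = 0x0
opcode:1 @ bit 22 → (0xa01c453c>>22)&0x1 = 0x0
err:2 @ bit 20 → (0xa01c453c>>20)&0x3 = 0x1
type:14 @ bit 6 → (0xa01c453c>>6)&0x3fff = 0x3114
slot:6 @ bit 0 → (0xa01c453c>>0)&0x3f = 0x3c
lvl signed 4b, MSB=1: 10 - 16 = -6

-6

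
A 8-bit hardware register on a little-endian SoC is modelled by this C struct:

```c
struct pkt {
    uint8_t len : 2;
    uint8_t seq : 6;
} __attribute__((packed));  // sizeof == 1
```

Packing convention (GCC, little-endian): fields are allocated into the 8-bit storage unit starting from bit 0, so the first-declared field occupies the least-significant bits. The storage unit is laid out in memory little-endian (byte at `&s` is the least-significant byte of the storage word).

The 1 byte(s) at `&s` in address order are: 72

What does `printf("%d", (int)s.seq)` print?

28

[0]=0x72 (little-endian) → word 0x72
len:2 @ bit 0 → (0x72>>0)&0x3 = 0x2
seq:6 @ bit 2 → (0x72>>2)&0x3f = 0x1c  ←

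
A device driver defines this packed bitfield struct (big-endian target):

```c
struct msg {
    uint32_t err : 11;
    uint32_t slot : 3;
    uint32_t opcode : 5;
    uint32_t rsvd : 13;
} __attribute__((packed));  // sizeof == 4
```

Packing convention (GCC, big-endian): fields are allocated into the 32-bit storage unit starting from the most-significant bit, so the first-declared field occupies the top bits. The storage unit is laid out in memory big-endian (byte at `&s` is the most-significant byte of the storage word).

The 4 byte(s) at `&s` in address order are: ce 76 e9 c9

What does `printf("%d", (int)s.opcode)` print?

23

[0]=0xce [1]=0x76 [2]=0xe9 [3]=0xc9 (big-endian) → word 0xce76e9c9
err:11 @ bit 21 → (0xce76e9c9>>21)&0x7ff = 0x673
slot:3 @ bit 18 → (0xce76e9c9>>18)&0x7 = 0x5
opcode:5 @ bit 13 → (0xce76e9c9>>13)&0x1f = 0x17  ←
rsvd:13 @ bit 0 → (0xce76e9c9>>0)&0x1fff = 0x9c9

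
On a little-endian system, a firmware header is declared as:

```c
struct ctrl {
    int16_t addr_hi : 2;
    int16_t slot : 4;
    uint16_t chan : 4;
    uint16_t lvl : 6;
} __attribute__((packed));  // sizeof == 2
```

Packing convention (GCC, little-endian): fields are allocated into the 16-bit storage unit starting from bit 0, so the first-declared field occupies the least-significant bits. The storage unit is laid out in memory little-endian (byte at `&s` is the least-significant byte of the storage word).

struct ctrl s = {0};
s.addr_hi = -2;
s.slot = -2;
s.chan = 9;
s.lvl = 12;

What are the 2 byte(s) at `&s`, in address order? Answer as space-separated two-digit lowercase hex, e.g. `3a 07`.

[0+:2] addr_hi=-2 & 0x3 = 0x2; word=0x0002
[2+:4] slot=-2 & 0xf = 0xe; word=0x003a
[6+:4] chan=9 & 0xf = 0x9; word=0x027a
[10+:6] lvl=12 & 0x3f = 0xc; word=0x327a
word = 0x327a → little-endian bytes:
  [0]=0x7a  [1]=0x32

7a 32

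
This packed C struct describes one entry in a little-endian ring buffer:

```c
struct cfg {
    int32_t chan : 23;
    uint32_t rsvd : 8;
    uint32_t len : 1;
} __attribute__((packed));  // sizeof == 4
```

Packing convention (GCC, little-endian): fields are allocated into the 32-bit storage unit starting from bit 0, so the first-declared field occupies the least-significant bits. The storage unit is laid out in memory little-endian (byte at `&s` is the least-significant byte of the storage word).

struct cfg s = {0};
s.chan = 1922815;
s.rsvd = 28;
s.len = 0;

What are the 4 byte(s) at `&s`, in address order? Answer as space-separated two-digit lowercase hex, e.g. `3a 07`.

chan (23b) val=1922815 bits=0x1d56ff at bit 0: 0x001d56ff
rsvd (8b) val=28 bits=0x1c at bit 23: 0x0e1d56ff
len (1b) val=0 bits=0x0 at bit 31: 0x0e1d56ff
word = 0x0e1d56ff → little-endian bytes:
  [0]=0xff  [1]=0x56  [2]=0x1d  [3]=0x0e

ff 56 1d 0e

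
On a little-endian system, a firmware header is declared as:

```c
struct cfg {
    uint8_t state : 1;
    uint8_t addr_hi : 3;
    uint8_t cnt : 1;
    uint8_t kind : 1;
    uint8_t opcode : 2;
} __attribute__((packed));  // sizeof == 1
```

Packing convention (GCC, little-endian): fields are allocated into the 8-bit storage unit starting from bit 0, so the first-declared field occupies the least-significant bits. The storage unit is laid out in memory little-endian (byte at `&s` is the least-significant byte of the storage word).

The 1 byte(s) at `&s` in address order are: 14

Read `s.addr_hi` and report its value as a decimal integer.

2

[0]=0x14 (little-endian) → word 0x14
state:1 @ bit 0 → (0x14>>0)&0x1 = 0x0
addr_hi:3 @ bit 1 → (0x14>>1)&0x7 = 0x2  ←
cnt:1 @ bit 4 → (0x14>>4)&0x1 = 0x1
kind:1 @ bit 5 → (0x14>>5)&0x1 = 0x0
opcode:2 @ bit 6 → (0x14>>6)&0x3 = 0x0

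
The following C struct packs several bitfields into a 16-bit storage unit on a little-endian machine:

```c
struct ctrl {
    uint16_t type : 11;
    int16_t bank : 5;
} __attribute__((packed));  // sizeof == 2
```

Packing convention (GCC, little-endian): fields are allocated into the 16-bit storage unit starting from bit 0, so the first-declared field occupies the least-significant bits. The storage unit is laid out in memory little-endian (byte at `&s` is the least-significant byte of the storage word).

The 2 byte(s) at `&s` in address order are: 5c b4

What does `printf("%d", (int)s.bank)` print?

-10

[0]=0x5c [1]=0xb4 (little-endian) → word 0xb45c
type:11 @ bit 0 → (0xb45c>>0)&0x7ff = 0x45c
bank:5 @ bit 11 → (0xb45c>>11)&0x1f = 0x16  ←
bank signed 5b, MSB=1: 22 - 32 = -10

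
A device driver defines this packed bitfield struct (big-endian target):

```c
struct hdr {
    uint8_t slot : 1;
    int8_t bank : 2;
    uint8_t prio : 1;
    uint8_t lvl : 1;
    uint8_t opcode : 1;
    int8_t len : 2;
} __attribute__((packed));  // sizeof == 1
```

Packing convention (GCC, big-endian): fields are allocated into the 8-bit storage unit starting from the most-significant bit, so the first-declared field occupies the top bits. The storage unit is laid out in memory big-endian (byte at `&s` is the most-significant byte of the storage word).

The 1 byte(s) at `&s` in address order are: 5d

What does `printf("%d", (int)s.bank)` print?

[0]=0x5d (big-endian) → word 0x5d
slot:1 @ bit 7 → (0x5d>>7)&0x1 = 0x0
bank:2 @ bit 5 → (0x5d>>5)&0x3 = 0x2  ←
prio:1 @ bit 4 → (0x5d>>4)&0x1 = 0x1
lvl:1 @ bit 3 → (0x5d>>3)&0x1 = 0x1
opcode:1 @ bit 2 → (0x5d>>2)&0x1 = 0x1
len:2 @ bit 0 → (0x5d>>0)&0x3 = 0x1
bank signed 2b, MSB=1: 2 - 4 = -2

-2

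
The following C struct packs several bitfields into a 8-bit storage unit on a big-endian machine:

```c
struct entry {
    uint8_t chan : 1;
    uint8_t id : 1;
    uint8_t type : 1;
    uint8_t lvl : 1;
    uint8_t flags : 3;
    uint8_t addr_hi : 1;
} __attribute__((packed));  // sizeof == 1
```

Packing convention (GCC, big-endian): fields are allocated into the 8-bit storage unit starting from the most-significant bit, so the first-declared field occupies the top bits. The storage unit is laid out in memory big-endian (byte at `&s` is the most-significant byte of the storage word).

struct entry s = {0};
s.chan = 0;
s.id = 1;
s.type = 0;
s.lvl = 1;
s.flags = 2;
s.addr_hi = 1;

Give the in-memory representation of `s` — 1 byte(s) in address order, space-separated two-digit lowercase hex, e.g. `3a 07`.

[7+:1] chan=0 & 0x1 = 0x0; word=0x00
[6+:1] id=1 & 0x1 = 0x1; word=0x40
[5+:1] type=0 & 0x1 = 0x0; word=0x40
[4+:1] lvl=1 & 0x1 = 0x1; word=0x50
[1+:3] flags=2 & 0x7 = 0x2; word=0x54
[0+:1] addr_hi=1 & 0x1 = 0x1; word=0x55
word = 0x55 → big-endian bytes:
  [0]=0x55

55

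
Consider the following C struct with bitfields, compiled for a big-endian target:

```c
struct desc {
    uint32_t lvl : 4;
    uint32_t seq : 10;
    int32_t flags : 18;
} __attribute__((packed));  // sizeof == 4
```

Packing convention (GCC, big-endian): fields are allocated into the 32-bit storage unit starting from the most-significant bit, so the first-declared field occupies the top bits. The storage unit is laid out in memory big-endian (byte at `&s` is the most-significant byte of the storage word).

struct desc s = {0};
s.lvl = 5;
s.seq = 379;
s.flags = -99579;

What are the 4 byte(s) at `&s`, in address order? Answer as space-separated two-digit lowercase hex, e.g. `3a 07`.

lvl (4b) val=5 bits=0x5 at bit 28: 0x50000000
seq (10b) val=379 bits=0x17b at bit 18: 0x55ec0000
flags (18b) val=-99579 bits=0x27b05 at bit 0: 0x55ee7b05
word = 0x55ee7b05 → big-endian bytes:
  [0]=0x55  [1]=0xee  [2]=0x7b  [3]=0x05

55 ee 7b 05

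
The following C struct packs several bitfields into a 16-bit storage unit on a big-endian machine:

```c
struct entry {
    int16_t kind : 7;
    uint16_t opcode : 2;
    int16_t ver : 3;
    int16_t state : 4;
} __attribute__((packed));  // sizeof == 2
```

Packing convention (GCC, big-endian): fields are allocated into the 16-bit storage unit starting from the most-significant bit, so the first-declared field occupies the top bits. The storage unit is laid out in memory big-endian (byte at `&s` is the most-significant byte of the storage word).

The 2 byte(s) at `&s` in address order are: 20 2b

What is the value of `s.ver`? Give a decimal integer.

2

[0]=0x20 [1]=0x2b (big-endian) → word 0x202b
kind [9+:7] = (word>>9) & 0x7f = 16
opcode [7+:2] = (word>>7) & 0x3 = 0
ver [4+:3] = (word>>4) & 0x7 = 2  ←
state [0+:4] = (word>>0) & 0xf = 11
ver signed 3b, MSB=0: value = 2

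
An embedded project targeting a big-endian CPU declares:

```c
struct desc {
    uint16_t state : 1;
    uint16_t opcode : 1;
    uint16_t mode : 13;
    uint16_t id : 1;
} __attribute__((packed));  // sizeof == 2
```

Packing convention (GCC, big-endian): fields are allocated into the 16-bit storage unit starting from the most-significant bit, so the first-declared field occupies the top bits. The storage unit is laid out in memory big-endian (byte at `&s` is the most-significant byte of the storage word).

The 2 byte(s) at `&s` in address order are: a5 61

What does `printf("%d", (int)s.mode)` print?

[0]=0xa5 [1]=0x61 (big-endian) → word 0xa561
state:1 @ bit 15 → (0xa561>>15)&0x1 = 0x1
opcode:1 @ bit 14 → (0xa561>>14)&0x1 = 0x0
mode:13 @ bit 1 → (0xa561>>1)&0x1fff = 0x12b0  ←
id:1 @ bit 0 → (0xa561>>0)&0x1 = 0x1

4784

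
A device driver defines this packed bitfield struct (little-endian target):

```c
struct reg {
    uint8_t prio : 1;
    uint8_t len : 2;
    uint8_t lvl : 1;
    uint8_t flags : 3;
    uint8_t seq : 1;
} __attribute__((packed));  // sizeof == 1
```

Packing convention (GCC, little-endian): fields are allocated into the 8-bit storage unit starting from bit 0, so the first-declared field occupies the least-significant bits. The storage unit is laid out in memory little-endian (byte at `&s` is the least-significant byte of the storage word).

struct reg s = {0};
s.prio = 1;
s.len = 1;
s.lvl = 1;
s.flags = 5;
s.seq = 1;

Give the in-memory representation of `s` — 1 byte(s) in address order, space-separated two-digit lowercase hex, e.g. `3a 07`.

db

[0+:1] prio=1 & 0x1 = 0x1; word=0x01
[1+:2] len=1 & 0x3 = 0x1; word=0x03
[3+:1] lvl=1 & 0x1 = 0x1; word=0x0b
[4+:3] flags=5 & 0x7 = 0x5; word=0x5b
[7+:1] seq=1 & 0x1 = 0x1; word=0xdb
word = 0xdb → little-endian bytes:
  [0]=0xdb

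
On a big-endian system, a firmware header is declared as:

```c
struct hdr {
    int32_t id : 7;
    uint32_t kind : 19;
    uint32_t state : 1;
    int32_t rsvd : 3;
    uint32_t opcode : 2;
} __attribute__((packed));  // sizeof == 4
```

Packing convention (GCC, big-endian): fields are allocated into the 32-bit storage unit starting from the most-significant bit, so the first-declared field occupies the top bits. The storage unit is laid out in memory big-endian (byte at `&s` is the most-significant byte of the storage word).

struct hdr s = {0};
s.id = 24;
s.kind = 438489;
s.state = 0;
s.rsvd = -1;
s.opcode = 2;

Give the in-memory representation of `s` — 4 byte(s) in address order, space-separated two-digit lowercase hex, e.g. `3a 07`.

31 ac 36 5e

[25+:7] id=24 & 0x7f = 0x18; word=0x30000000
[6+:19] kind=438489 & 0x7ffff = 0x6b0d9; word=0x31ac3640
[5+:1] state=0 & 0x1 = 0x0; word=0x31ac3640
[2+:3] rsvd=-1 & 0x7 = 0x7; word=0x31ac365c
[0+:2] opcode=2 & 0x3 = 0x2; word=0x31ac365e
word = 0x31ac365e → big-endian bytes:
  [0]=0x31  [1]=0xac  [2]=0x36  [3]=0x5e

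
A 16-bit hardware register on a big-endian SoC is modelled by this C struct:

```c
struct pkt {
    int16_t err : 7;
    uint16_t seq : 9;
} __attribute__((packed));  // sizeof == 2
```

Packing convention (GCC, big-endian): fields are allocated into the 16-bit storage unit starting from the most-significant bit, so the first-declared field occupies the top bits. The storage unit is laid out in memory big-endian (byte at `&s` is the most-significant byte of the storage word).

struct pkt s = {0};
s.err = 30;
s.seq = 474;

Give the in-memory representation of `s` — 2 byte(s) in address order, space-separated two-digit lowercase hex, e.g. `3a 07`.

3d da

err (7b) val=30 bits=0x1e at bit 9: 0x3c00
seq (9b) val=474 bits=0x1da at bit 0: 0x3dda
word = 0x3dda → big-endian bytes:
  [0]=0x3d  [1]=0xda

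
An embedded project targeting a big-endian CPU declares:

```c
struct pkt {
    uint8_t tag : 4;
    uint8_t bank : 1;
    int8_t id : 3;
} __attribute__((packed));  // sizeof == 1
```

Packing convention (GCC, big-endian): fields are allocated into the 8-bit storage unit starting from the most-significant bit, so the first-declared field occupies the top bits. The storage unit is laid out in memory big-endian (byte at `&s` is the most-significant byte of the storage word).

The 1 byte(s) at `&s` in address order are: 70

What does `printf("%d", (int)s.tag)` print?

[0]=0x70 (big-endian) → word 0x70
tag:4 @ bit 4 → (0x70>>4)&0xf = 0x7  ←
bank:1 @ bit 3 → (0x70>>3)&0x1 = 0x0
id:3 @ bit 0 → (0x70>>0)&0x7 = 0x0

7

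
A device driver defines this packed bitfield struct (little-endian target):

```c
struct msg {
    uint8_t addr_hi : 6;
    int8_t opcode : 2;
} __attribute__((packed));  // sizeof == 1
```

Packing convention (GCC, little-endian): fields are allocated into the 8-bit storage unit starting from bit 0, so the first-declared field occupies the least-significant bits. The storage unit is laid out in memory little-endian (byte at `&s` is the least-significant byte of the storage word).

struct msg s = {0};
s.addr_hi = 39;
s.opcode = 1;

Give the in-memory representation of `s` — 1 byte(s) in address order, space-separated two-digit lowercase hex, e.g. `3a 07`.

67

addr_hi:6 = 39 → 0x27 << 0 → word 0x27
opcode:2 = 1 → 0x1 << 6 → word 0x67
word = 0x67 → little-endian bytes:
  [0]=0x67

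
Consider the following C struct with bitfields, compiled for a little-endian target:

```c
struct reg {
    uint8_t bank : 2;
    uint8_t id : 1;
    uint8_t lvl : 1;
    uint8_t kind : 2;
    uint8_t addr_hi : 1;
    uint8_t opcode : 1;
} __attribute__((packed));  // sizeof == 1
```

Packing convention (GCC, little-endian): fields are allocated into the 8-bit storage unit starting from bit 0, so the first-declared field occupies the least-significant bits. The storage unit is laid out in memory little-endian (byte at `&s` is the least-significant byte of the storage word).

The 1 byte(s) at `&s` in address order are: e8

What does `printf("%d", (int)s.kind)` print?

[0]=0xe8 (little-endian) → word 0xe8
bank:2 @ bit 0 → (0xe8>>0)&0x3 = 0x0
id:1 @ bit 2 → (0xe8>>2)&0x1 = 0x0
lvl:1 @ bit 3 → (0xe8>>3)&0x1 = 0x1
kind:2 @ bit 4 → (0xe8>>4)&0x3 = 0x2  ←
addr_hi:1 @ bit 6 → (0xe8>>6)&0x1 = 0x1
opcode:1 @ bit 7 → (0xe8>>7)&0x1 = 0x1

2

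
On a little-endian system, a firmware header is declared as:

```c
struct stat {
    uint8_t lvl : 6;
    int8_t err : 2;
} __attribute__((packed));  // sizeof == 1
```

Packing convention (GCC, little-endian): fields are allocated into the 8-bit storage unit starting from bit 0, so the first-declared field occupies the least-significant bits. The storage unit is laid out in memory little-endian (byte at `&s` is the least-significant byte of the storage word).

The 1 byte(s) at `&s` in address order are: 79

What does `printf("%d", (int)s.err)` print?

1

[0]=0x79 (little-endian) → word 0x79
lvl [0+:6] = (word>>0) & 0x3f = 57
err [6+:2] = (word>>6) & 0x3 = 1  ←
err signed 2b, MSB=0: value = 1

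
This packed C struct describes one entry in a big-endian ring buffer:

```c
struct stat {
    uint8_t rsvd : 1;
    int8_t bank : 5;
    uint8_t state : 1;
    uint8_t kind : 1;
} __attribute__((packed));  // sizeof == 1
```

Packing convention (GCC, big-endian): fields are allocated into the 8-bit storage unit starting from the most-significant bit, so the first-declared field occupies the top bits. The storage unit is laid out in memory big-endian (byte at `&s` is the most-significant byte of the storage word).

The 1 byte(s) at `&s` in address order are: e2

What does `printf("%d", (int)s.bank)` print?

[0]=0xe2 (big-endian) → word 0xe2
rsvd [7+:1] = (word>>7) & 0x1 = 1
bank [2+:5] = (word>>2) & 0x1f = 24  ←
state [1+:1] = (word>>1) & 0x1 = 1
kind [0+:1] = (word>>0) & 0x1 = 0
bank signed 5b, MSB=1: 24 - 32 = -8

-8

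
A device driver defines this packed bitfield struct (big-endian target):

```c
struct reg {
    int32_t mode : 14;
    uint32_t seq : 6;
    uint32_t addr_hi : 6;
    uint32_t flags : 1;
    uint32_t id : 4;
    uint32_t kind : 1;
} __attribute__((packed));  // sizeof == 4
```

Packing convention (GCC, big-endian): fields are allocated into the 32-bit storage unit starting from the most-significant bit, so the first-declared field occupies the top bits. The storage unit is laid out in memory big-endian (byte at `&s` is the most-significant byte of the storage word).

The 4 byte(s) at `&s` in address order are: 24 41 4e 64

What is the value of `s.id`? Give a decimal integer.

2

[0]=0x24 [1]=0x41 [2]=0x4e [3]=0x64 (big-endian) → word 0x24414e64
mode:14 @ bit 18 → (0x24414e64>>18)&0x3fff = 0x910
seq:6 @ bit 12 → (0x24414e64>>12)&0x3f = 0x14
addr_hi:6 @ bit 6 → (0x24414e64>>6)&0x3f = 0x39
flags:1 @ bit 5 → (0x24414e64>>5)&0x1 = 0x1
id:4 @ bit 1 → (0x24414e64>>1)&0xf = 0x2  ←
kind:1 @ bit 0 → (0x24414e64>>0)&0x1 = 0x0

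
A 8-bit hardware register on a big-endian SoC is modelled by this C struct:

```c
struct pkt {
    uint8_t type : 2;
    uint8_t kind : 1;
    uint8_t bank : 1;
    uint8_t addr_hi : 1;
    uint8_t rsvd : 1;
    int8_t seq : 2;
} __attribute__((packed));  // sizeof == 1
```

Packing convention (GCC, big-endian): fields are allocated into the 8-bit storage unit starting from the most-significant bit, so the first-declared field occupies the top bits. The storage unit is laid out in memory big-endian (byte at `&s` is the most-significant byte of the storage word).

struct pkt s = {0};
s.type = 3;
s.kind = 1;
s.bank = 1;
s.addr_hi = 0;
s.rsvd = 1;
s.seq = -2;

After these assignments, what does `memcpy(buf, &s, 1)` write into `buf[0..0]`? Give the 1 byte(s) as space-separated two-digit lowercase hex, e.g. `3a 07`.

[6+:2] type=3 & 0x3 = 0x3; word=0xc0
[5+:1] kind=1 & 0x1 = 0x1; word=0xe0
[4+:1] bank=1 & 0x1 = 0x1; word=0xf0
[3+:1] addr_hi=0 & 0x1 = 0x0; word=0xf0
[2+:1] rsvd=1 & 0x1 = 0x1; word=0xf4
[0+:2] seq=-2 & 0x3 = 0x2; word=0xf6
word = 0xf6 → big-endian bytes:
  [0]=0xf6

f6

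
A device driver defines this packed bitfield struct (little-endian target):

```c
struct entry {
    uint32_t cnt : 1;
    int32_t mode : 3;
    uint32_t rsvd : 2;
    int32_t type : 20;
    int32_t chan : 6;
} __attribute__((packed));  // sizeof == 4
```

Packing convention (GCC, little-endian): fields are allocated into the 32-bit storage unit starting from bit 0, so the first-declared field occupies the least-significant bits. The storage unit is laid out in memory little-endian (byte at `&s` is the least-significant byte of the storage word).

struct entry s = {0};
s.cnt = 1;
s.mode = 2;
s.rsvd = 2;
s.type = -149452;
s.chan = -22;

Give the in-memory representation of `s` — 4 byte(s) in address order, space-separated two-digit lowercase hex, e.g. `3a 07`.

cnt (1b) val=1 bits=0x1 at bit 0: 0x00000001
mode (3b) val=2 bits=0x2 at bit 1: 0x00000005
rsvd (2b) val=2 bits=0x2 at bit 4: 0x00000025
type (20b) val=-149452 bits=0xdb834 at bit 6: 0x036e0d25
chan (6b) val=-22 bits=0x2a at bit 26: 0xab6e0d25
word = 0xab6e0d25 → little-endian bytes:
  [0]=0x25  [1]=0x0d  [2]=0x6e  [3]=0xab

25 0d 6e ab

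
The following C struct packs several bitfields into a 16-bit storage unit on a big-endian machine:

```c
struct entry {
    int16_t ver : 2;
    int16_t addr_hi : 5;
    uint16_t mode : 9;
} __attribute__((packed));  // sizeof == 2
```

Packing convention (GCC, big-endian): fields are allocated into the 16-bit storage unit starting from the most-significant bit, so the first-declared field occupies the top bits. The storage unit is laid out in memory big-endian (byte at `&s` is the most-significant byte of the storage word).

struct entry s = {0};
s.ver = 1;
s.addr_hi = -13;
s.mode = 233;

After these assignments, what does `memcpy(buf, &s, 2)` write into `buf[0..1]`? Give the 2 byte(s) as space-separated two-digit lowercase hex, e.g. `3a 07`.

66 e9

ver:2 = 1 → 0x1 << 14 → word 0x4000
addr_hi:5 = -13 → 0x13 << 9 → word 0x6600
mode:9 = 233 → 0xe9 << 0 → word 0x66e9
word = 0x66e9 → big-endian bytes:
  [0]=0x66  [1]=0xe9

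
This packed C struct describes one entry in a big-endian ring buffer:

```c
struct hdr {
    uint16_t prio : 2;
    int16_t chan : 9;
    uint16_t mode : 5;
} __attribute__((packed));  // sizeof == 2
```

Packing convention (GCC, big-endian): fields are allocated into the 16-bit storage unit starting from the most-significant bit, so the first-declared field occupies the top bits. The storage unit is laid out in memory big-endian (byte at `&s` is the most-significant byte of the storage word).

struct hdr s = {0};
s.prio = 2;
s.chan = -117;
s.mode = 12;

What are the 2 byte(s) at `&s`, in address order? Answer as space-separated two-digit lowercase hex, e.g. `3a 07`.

prio (2b) val=2 bits=0x2 at bit 14: 0x8000
chan (9b) val=-117 bits=0x18b at bit 5: 0xb160
mode (5b) val=12 bits=0xc at bit 0: 0xb16c
word = 0xb16c → big-endian bytes:
  [0]=0xb1  [1]=0x6c

b1 6c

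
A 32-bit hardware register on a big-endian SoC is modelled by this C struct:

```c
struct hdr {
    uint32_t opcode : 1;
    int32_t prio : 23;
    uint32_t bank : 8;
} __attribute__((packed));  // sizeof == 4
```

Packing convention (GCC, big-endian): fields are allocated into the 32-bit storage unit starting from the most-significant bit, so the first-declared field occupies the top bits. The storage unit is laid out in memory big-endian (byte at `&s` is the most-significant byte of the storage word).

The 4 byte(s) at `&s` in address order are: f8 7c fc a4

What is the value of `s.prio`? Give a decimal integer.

[0]=0xf8 [1]=0x7c [2]=0xfc [3]=0xa4 (big-endian) → word 0xf87cfca4
opcode [31+:1] = (word>>31) & 0x1 = 1
prio [8+:23] = (word>>8) & 0x7fffff = 7896316  ←
bank [0+:8] = (word>>0) & 0xff = 164
prio signed 23b, MSB=1: 7896316 - 8388608 = -492292

-492292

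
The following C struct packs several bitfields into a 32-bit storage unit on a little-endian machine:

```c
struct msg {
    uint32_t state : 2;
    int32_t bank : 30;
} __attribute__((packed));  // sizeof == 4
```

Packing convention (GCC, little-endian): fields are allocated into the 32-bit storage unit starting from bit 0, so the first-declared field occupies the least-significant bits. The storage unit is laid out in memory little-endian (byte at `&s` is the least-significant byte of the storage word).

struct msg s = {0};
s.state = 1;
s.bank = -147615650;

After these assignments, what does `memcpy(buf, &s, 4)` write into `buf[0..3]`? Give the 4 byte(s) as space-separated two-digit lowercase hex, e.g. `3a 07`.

state (2b) val=1 bits=0x1 at bit 0: 0x00000001
bank (30b) val=-147615650 bits=0x3733905e at bit 2: 0xdcce4179
word = 0xdcce4179 → little-endian bytes:
  [0]=0x79  [1]=0x41  [2]=0xce  [3]=0xdc

79 41 ce dc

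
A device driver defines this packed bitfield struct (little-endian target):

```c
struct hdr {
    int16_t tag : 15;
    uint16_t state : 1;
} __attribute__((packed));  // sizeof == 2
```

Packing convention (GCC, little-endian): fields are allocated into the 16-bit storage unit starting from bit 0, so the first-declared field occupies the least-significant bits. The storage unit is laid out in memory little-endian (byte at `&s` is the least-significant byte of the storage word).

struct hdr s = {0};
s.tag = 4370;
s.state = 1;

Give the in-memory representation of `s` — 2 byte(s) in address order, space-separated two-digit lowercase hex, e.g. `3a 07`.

tag:15 = 4370 → 0x1112 << 0 → word 0x1112
state:1 = 1 → 0x1 << 15 → word 0x9112
word = 0x9112 → little-endian bytes:
  [0]=0x12  [1]=0x91

12 91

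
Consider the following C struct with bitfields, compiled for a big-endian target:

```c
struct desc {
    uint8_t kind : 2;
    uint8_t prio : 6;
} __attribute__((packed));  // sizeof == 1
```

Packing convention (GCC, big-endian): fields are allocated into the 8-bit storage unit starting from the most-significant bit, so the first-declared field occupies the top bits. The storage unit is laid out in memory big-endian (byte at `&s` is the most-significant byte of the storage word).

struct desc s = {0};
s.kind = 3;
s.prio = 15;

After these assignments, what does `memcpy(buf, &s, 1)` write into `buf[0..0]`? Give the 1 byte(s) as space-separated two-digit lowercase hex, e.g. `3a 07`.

kind (2b) val=3 bits=0x3 at bit 6: 0xc0
prio (6b) val=15 bits=0xf at bit 0: 0xcf
word = 0xcf → big-endian bytes:
  [0]=0xcf

cf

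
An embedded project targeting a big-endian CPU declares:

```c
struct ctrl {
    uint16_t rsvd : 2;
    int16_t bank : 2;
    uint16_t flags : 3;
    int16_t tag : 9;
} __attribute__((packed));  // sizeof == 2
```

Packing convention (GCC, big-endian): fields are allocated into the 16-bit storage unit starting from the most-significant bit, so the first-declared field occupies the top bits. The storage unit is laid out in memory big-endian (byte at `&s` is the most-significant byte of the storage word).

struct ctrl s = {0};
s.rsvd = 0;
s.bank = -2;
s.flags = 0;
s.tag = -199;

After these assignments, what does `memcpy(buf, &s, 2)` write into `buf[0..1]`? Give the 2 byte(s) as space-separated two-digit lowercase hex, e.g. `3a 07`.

[14+:2] rsvd=0 & 0x3 = 0x0; word=0x0000
[12+:2] bank=-2 & 0x3 = 0x2; word=0x2000
[9+:3] flags=0 & 0x7 = 0x0; word=0x2000
[0+:9] tag=-199 & 0x1ff = 0x139; word=0x2139
word = 0x2139 → big-endian bytes:
  [0]=0x21  [1]=0x39

21 39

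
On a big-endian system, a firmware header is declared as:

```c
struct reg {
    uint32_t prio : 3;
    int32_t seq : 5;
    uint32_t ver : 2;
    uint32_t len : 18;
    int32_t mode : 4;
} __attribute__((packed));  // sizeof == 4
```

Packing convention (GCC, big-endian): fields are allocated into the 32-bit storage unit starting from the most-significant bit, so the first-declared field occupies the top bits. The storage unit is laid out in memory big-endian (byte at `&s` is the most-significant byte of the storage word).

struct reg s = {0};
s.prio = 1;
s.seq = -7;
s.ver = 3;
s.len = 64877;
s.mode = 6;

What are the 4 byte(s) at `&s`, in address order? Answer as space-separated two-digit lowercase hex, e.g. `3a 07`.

[29+:3] prio=1 & 0x7 = 0x1; word=0x20000000
[24+:5] seq=-7 & 0x1f = 0x19; word=0x39000000
[22+:2] ver=3 & 0x3 = 0x3; word=0x39c00000
[4+:18] len=64877 & 0x3ffff = 0xfd6d; word=0x39cfd6d0
[0+:4] mode=6 & 0xf = 0x6; word=0x39cfd6d6
word = 0x39cfd6d6 → big-endian bytes:
  [0]=0x39  [1]=0xcf  [2]=0xd6  [3]=0xd6

39 cf d6 d6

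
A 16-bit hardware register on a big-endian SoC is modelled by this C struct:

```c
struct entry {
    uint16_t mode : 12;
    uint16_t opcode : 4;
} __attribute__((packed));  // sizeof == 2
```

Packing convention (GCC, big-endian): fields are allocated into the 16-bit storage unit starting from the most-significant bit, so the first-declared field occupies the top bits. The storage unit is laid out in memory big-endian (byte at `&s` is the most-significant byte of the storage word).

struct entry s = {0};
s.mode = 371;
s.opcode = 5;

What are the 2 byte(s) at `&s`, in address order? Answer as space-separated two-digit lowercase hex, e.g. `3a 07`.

mode (12b) val=371 bits=0x173 at bit 4: 0x1730
opcode (4b) val=5 bits=0x5 at bit 0: 0x1735
word = 0x1735 → big-endian bytes:
  [0]=0x17  [1]=0x35

17 35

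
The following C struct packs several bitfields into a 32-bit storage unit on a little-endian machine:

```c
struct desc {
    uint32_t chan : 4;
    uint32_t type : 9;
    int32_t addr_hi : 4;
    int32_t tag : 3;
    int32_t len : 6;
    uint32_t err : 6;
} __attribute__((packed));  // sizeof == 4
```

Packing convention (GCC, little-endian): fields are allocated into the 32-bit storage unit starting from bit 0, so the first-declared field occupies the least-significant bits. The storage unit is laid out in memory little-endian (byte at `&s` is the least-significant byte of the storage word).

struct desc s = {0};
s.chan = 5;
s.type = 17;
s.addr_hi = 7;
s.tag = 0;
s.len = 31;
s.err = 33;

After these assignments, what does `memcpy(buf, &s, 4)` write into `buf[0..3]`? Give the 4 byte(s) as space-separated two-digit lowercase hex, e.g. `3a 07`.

[0+:4] chan=5 & 0xf = 0x5; word=0x00000005
[4+:9] type=17 & 0x1ff = 0x11; word=0x00000115
[13+:4] addr_hi=7 & 0xf = 0x7; word=0x0000e115
[17+:3] tag=0 & 0x7 = 0x0; word=0x0000e115
[20+:6] len=31 & 0x3f = 0x1f; word=0x01f0e115
[26+:6] err=33 & 0x3f = 0x21; word=0x85f0e115
word = 0x85f0e115 → little-endian bytes:
  [0]=0x15  [1]=0xe1  [2]=0xf0  [3]=0x85

15 e1 f0 85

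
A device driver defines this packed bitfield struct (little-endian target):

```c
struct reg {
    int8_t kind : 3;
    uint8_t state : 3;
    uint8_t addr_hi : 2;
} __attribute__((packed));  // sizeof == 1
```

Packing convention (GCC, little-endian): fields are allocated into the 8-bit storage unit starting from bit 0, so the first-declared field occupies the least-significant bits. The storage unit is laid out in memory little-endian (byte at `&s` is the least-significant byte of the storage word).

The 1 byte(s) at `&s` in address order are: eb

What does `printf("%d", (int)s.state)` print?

5

[0]=0xeb (little-endian) → word 0xeb
kind [0+:3] = (word>>0) & 0x7 = 3
state [3+:3] = (word>>3) & 0x7 = 5  ←
addr_hi [6+:2] = (word>>6) & 0x3 = 3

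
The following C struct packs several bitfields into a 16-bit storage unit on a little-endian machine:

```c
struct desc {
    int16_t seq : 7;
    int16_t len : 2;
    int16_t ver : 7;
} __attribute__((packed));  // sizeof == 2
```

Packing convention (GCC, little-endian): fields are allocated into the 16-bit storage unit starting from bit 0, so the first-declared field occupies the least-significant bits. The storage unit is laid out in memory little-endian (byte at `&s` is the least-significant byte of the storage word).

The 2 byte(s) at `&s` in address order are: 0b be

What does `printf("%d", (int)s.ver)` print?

[0]=0x0b [1]=0xbe (little-endian) → word 0xbe0b
seq:7 @ bit 0 → (0xbe0b>>0)&0x7f = 0xb
len:2 @ bit 7 → (0xbe0b>>7)&0x3 = 0x0
ver:7 @ bit 9 → (0xbe0b>>9)&0x7f = 0x5f  ←
ver signed 7b, MSB=1: 95 - 128 = -33

-33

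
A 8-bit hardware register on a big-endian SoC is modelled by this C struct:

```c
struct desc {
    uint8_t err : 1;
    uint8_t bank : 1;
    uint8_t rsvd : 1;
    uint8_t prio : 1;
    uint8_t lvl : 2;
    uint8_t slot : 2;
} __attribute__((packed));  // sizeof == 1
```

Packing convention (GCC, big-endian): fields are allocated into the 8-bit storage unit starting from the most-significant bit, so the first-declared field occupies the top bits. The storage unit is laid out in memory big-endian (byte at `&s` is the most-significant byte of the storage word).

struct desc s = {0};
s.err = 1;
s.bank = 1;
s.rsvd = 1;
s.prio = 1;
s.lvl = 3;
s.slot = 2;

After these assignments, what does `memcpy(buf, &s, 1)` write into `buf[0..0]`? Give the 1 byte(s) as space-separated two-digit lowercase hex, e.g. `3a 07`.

err (1b) val=1 bits=0x1 at bit 7: 0x80
bank (1b) val=1 bits=0x1 at bit 6: 0xc0
rsvd (1b) val=1 bits=0x1 at bit 5: 0xe0
prio (1b) val=1 bits=0x1 at bit 4: 0xf0
lvl (2b) val=3 bits=0x3 at bit 2: 0xfc
slot (2b) val=2 bits=0x2 at bit 0: 0xfe
word = 0xfe → big-endian bytes:
  [0]=0xfe

fe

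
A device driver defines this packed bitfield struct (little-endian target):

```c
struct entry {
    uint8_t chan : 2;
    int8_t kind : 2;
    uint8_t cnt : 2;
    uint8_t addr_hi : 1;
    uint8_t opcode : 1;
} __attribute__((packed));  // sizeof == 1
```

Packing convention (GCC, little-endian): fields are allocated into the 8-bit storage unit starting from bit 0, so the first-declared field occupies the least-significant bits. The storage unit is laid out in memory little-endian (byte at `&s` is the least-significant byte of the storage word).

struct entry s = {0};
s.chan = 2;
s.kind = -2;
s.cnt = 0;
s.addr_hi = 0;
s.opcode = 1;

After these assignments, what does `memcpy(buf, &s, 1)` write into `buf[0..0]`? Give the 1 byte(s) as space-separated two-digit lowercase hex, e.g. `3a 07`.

chan:2 = 2 → 0x2 << 0 → word 0x02
kind:2 = -2 → 0x2 << 2 → word 0x0a
cnt:2 = 0 → 0x0 << 4 → word 0x0a
addr_hi:1 = 0 → 0x0 << 6 → word 0x0a
opcode:1 = 1 → 0x1 << 7 → word 0x8a
word = 0x8a → little-endian bytes:
  [0]=0x8a

8a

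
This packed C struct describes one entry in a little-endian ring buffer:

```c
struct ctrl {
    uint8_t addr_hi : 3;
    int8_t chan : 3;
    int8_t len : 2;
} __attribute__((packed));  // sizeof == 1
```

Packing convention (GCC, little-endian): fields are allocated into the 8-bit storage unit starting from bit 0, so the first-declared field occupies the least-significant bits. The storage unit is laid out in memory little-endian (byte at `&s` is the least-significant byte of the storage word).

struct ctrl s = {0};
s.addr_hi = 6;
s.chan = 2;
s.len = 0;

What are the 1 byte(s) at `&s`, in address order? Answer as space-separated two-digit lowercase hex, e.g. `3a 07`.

16

addr_hi:3 = 6 → 0x6 << 0 → word 0x06
chan:3 = 2 → 0x2 << 3 → word 0x16
len:2 = 0 → 0x0 << 6 → word 0x16
word = 0x16 → little-endian bytes:
  [0]=0x16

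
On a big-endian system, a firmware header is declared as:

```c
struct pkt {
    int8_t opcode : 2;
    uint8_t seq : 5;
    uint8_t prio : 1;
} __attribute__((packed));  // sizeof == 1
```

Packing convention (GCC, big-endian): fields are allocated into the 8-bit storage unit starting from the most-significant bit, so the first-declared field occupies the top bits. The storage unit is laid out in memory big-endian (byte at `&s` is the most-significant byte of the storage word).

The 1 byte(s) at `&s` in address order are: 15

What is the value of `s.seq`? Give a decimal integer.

[0]=0x15 (big-endian) → word 0x15
opcode:2 @ bit 6 → (0x15>>6)&0x3 = 0x0
seq:5 @ bit 1 → (0x15>>1)&0x1f = 0xa  ←
prio:1 @ bit 0 → (0x15>>0)&0x1 = 0x1

10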